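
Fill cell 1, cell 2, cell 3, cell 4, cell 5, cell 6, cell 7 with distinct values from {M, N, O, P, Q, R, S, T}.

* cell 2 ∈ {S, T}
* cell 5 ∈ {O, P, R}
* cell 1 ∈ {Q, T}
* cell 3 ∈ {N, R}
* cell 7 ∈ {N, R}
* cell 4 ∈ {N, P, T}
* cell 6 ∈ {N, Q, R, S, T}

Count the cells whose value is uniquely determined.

Among the 7 variables, O fits only cell 5 (and all 7 values in {N, O, P, Q, R, S, T} must be used), so cell 5 = O.
Among the 6 still-open variables, P fits only cell 4 (and all 6 values in {N, P, Q, R, S, T} must be used), so cell 4 = P.
cell 3 and cell 7 share exactly the 2 values {N, R}; by pigeonhole those values go to them, so strike N, R from cell 6.
Determined: cell 4=P, cell 5=O. The other cells each still have more than one consistent value. That makes 2.

2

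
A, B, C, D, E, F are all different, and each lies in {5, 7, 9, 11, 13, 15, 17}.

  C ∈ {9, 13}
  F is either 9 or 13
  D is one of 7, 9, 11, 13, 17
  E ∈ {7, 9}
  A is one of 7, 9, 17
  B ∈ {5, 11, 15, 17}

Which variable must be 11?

D

C and F between them cover only {9, 13} — a naked pair. Remove those values from A, D, E.
That leaves E = 7. Remove 7 from A, D.
A's domain is down to {17}, so A = 17. Remove 17 from B, D.
So 11 goes to D.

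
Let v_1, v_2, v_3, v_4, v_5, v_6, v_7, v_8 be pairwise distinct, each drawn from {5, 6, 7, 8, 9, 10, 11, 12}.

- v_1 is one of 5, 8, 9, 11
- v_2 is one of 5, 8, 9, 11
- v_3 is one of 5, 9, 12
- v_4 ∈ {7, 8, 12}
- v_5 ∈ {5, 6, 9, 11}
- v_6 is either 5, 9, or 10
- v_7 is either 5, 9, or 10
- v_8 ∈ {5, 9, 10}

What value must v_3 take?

12

The 8 variables together cover exactly {5, 6, 7, 8, 9, 10, 11, 12} — 8 values for 8 variables — and 6 appears only in v_5's list, so v_5 = 6.
Among the 7 still-open variables, 7 fits only v_4 (and all 7 values in {5, 7, 8, 9, 10, 11, 12} must be used), so v_4 = 7.
Among the 6 still-open variables, 12 fits only v_3 (and all 6 values in {5, 8, 9, 10, 11, 12} must be used), so v_3 = 12.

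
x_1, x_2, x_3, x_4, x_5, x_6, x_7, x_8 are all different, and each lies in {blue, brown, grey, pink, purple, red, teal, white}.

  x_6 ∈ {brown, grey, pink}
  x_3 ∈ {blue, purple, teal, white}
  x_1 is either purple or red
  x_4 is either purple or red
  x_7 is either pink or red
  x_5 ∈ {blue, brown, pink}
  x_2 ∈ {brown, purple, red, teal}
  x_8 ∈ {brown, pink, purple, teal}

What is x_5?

The 8 variables draw from only 8 values {blue, brown, grey, pink, purple, red, teal, white}, so each is used; only x_6 can be grey, hence x_6 = grey.
The 7 still-open variables together cover exactly {blue, brown, pink, purple, red, teal, white} — 7 values for 7 variables — and white appears only in x_3's list, so x_3 = white.
The 6 still-open variables together cover exactly {blue, brown, pink, purple, red, teal} — 6 values for 6 variables — and blue appears only in x_5's list, so x_5 = blue.

blue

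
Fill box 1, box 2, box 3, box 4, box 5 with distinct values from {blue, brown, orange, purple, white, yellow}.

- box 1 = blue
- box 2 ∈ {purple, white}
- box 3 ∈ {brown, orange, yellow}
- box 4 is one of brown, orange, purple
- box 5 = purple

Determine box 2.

white

box 1 has just one choice, so box 1 = blue.
box 5 must be purple (only option left). Remove purple from box 2, box 4.
So box 2 = white.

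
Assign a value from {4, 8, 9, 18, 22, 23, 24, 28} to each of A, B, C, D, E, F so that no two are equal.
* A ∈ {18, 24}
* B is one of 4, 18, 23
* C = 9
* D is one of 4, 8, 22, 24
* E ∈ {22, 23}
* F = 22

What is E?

23

C has just one choice, so C = 9.
That leaves F = 22. Eliminate 22 elsewhere: D, E.
So E = 23.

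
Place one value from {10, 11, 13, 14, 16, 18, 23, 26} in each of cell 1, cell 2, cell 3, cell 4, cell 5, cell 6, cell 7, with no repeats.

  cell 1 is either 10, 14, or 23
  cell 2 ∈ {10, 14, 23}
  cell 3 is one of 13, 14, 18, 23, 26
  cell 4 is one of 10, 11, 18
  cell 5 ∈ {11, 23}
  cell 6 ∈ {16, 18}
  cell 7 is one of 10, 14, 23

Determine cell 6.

The 3 variables cell 1, cell 2, cell 7 are confined to {10, 14, 23}, which locks those values in; drop them from cell 3, cell 4, cell 5.
cell 5 must be 11 (only option left). Eliminate 11 elsewhere: cell 4.
That leaves cell 4 = 18. Eliminate 18 elsewhere: cell 3, cell 6.
So cell 6 = 16.

16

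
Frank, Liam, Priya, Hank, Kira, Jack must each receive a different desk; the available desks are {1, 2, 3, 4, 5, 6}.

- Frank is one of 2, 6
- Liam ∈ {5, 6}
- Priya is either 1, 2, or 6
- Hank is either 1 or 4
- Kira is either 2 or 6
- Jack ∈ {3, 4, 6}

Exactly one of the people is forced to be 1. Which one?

Among the 6 variables, 3 fits only Jack (and all 6 values in {1, 2, 3, 4, 5, 6} must be used), so Jack = 3.
The 5 still-open variables together cover exactly {1, 2, 4, 5, 6} — 5 values for 5 variables — and 4 appears only in Hank's list, so Hank = 4.
The 4 still-open variables together cover exactly {1, 2, 5, 6} — 4 values for 4 variables — and 1 appears only in Priya's list, so Priya = 1.

Priya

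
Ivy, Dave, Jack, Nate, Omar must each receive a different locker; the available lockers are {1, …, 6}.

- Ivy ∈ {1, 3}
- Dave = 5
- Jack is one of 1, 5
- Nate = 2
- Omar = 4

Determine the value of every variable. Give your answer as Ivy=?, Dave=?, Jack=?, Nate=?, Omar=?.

Ivy=3, Dave=5, Jack=1, Nate=2, Omar=4

Dave has just one choice, so Dave = 5. So Jack can't be 5.
Jack must be 1 (only option left). So Ivy can't be 1.
That leaves Nate = 2.
Omar must be 4 (only option left).
Ivy's domain is down to {3}, so Ivy = 3.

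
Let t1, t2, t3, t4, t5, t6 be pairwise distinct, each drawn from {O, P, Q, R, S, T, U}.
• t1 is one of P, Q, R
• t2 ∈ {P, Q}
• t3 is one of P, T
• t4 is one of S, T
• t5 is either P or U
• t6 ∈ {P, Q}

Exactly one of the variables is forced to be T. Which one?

t3

The 6 variables together cover exactly {P, Q, R, S, T, U} — 6 values for 6 variables — and R appears only in t1's list, so t1 = R.
The 5 still-open variables draw from only 5 values {P, Q, S, T, U}, so each is used; only t4 can be S, hence t4 = S.
The 4 still-open variables together cover exactly {P, Q, T, U} — 4 values for 4 variables — and T appears only in t3's list, so t3 = T.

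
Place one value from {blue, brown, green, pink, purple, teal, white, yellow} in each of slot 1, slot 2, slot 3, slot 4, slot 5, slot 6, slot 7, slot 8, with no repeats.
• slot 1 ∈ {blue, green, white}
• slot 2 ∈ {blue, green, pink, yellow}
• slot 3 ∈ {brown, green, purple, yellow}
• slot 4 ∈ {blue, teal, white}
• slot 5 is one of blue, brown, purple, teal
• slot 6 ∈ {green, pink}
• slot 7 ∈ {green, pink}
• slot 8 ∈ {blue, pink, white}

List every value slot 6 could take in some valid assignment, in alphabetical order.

The 2 variables slot 6 and slot 7 are confined to {green, pink}, which locks those values in; drop them from slot 1, slot 2, slot 3, slot 8.
slot 1 and slot 8 share exactly the 2 values {blue, white}; by pigeonhole those values go to them, so strike blue, white from slot 2, slot 4, slot 5.
That leaves slot 2 = yellow. Remove yellow from slot 3.
slot 4's domain is down to {teal}, so slot 4 = teal. So slot 5 can't be teal.
No further eliminations apply; slot 6 can still be any of green, pink.

green, pink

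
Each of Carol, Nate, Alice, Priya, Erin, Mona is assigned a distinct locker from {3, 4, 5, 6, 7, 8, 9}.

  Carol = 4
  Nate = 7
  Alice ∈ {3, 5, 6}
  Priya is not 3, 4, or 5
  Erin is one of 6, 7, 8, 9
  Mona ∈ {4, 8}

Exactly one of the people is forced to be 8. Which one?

Mona

Carol's domain is down to {4}, so Carol = 4. Remove 4 from Mona.
So 8 goes to Mona.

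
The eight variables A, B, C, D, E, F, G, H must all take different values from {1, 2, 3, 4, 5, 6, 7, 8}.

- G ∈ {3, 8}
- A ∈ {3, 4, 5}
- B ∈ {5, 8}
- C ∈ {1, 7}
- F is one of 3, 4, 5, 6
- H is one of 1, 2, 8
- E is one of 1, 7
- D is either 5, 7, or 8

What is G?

Among the 8 variables, 2 fits only H (and all 8 values in {1, 2, 3, 4, 5, 6, 7, 8} must be used), so H = 2.
The 7 still-open variables draw from only 7 values {1, 3, 4, 5, 6, 7, 8}, so each is used; only F can be 6, hence F = 6.
The 6 still-open variables draw from only 6 values {1, 3, 4, 5, 7, 8}, so each is used; only A can be 4, hence A = 4.
Among the 5 still-open variables, 3 fits only G (and all 5 values in {1, 3, 5, 7, 8} must be used), so G = 3.

3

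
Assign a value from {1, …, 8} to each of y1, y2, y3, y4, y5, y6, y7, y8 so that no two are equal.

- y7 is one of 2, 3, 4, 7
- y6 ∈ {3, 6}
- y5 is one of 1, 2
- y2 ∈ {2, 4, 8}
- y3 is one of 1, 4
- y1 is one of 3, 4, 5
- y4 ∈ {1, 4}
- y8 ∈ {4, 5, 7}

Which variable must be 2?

Among the 8 variables, 6 fits only y6 (and all 8 values in {1, 2, 3, 4, 5, 6, 7, 8} must be used), so y6 = 6.
The 7 still-open variables draw from only 7 values {1, 2, 3, 4, 5, 7, 8}, so each is used; only y2 can be 8, hence y2 = 8.
y3 and y4 between them cover only {1, 4} — a naked pair. Remove those values from y1, y5, y7, y8.
So 2 goes to y5.

y5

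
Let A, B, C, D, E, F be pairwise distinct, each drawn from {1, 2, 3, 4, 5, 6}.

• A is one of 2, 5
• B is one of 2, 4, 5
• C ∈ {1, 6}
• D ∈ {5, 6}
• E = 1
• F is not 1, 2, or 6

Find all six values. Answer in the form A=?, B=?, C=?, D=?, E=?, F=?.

E has just one choice, so E = 1. Strike 1 from C.
C's domain is down to {6}, so C = 6. Remove 6 from D.
D's domain is down to {5}, so D = 5. Strike 5 from A, B, F.
A has just one choice, so A = 2. Remove 2 from B.
B must be 4 (only option left). Remove 4 from F.
F must be 3 (only option left).

A=2, B=4, C=6, D=5, E=1, F=3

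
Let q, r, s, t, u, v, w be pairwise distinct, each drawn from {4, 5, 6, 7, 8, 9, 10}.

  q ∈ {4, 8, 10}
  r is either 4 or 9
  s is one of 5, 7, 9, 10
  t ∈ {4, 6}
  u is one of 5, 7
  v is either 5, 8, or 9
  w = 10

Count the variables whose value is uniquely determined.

w's domain is down to {10}, so w = 10. Remove 10 from q, s.
The 6 still-open variables draw from only 6 values {4, 5, 6, 7, 8, 9}, so each is used; only t can be 6, hence t = 6.
Determined: t=6, w=10. The other variables each still have more than one consistent value. That makes 2.

2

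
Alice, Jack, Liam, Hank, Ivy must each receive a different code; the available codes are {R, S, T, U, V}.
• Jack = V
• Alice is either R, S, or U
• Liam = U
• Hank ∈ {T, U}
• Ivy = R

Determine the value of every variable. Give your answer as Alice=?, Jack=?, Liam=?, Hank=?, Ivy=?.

Alice=S, Jack=V, Liam=U, Hank=T, Ivy=R

Jack has just one choice, so Jack = V.
Liam's domain is down to {U}, so Liam = U. Strike U from Alice, Hank.
That leaves Hank = T.
Ivy's domain is down to {R}, so Ivy = R. Eliminate R elsewhere: Alice.
Alice's domain is down to {S}, so Alice = S.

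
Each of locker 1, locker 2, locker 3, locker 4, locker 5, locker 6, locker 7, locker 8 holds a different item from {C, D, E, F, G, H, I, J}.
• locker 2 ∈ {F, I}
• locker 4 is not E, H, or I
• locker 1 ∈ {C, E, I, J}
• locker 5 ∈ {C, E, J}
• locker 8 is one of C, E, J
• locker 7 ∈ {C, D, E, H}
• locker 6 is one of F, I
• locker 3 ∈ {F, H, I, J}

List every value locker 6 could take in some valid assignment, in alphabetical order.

Among the 8 variables, G fits only locker 4 (and all 8 values in {C, D, E, F, G, H, I, J} must be used), so locker 4 = G.
The 7 still-open variables together cover exactly {C, D, E, F, H, I, J} — 7 values for 7 variables — and D appears only in locker 7's list, so locker 7 = D.
The 6 still-open variables together cover exactly {C, E, F, H, I, J} — 6 values for 6 variables — and H appears only in locker 3's list, so locker 3 = H.
locker 2 and locker 6 between them cover only {F, I} — a naked pair. Remove those values from locker 1.
No further eliminations apply; locker 6 can still be any of F, I.

F, I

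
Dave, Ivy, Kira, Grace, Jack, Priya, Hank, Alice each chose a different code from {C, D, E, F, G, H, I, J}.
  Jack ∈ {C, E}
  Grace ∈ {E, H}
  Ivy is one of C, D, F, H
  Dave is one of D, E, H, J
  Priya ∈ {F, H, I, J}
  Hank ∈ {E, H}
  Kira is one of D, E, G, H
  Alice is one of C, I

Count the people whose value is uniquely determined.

The 8 variables draw from only 8 values {C, D, E, F, G, H, I, J}, so each is used; only Kira can be G, hence Kira = G.
Grace and Hank between them cover only {E, H} — a naked pair. Remove those values from Dave, Ivy, Jack, Priya.
Jack has just one choice, so Jack = C. Eliminate C elsewhere: Ivy, Alice.
Alice must be I (only option left). Remove I from Priya.
Determined: Kira=G, Jack=C, Alice=I. The other people each still have more than one consistent value. That makes 3.

3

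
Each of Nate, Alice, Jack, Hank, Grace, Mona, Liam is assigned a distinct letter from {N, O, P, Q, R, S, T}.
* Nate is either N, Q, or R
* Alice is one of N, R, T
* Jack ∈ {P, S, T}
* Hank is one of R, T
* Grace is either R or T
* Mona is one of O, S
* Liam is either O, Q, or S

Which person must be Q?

Among the 7 variables, P fits only Jack (and all 7 values in {N, O, P, Q, R, S, T} must be used), so Jack = P.
The 2 variables Hank and Grace are confined to {R, T}, which locks those values in; drop them from Nate, Alice.
That leaves Alice = N. Strike N from Nate.
So Q goes to Nate.

Nate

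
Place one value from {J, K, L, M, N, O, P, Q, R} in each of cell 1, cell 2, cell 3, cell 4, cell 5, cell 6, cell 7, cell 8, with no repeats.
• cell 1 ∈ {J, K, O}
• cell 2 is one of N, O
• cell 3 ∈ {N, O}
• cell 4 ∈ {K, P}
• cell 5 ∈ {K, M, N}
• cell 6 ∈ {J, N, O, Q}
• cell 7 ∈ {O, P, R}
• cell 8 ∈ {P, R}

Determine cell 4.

K

The 8 variables together cover exactly {J, K, M, N, O, P, Q, R} — 8 values for 8 variables — and M appears only in cell 5's list, so cell 5 = M.
The 7 still-open variables together cover exactly {J, K, N, O, P, Q, R} — 7 values for 7 variables — and Q appears only in cell 6's list, so cell 6 = Q.
The 6 still-open variables draw from only 6 values {J, K, N, O, P, R}, so each is used; only cell 1 can be J, hence cell 1 = J.
The 5 still-open variables together cover exactly {K, N, O, P, R} — 5 values for 5 variables — and K appears only in cell 4's list, so cell 4 = K.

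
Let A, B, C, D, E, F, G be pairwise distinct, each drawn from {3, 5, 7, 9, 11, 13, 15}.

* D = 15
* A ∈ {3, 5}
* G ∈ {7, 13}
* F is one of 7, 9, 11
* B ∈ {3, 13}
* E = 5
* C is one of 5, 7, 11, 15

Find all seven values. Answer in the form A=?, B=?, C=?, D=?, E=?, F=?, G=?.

A=3, B=13, C=11, D=15, E=5, F=9, G=7

D's domain is down to {15}, so D = 15. Strike 15 from C.
E has just one choice, so E = 5. Strike 5 from A, C.
That leaves A = 3. Strike 3 from B.
That leaves B = 13. Strike 13 from G.
That leaves G = 7. Remove 7 from C, F.
C has just one choice, so C = 11. Eliminate 11 elsewhere: F.
F's domain is down to {9}, so F = 9.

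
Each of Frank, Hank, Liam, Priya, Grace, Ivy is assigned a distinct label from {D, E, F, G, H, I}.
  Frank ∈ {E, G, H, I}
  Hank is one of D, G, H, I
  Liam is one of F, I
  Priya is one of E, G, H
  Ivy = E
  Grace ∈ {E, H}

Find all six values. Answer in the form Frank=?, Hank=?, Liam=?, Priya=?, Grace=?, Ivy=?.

Ivy's domain is down to {E}, so Ivy = E. Remove E from Frank, Priya, Grace.
Grace must be H (only option left). Strike H from Frank, Hank, Priya.
Priya must be G (only option left). Strike G from Frank, Hank.
Frank's domain is down to {I}, so Frank = I. So Hank, Liam can't be I.
Hank must be D (only option left).
Liam must be F (only option left).

Frank=I, Hank=D, Liam=F, Priya=G, Grace=H, Ivy=E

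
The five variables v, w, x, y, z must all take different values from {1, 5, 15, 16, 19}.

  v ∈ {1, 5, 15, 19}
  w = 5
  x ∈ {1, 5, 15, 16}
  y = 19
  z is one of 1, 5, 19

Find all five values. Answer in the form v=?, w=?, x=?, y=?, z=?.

v=15, w=5, x=16, y=19, z=1

w's domain is down to {5}, so w = 5. Remove 5 from v, x, z.
That leaves y = 19. Remove 19 from v, z.
z has just one choice, so z = 1. Strike 1 from v, x.
v has just one choice, so v = 15. Remove 15 from x.
x has just one choice, so x = 16.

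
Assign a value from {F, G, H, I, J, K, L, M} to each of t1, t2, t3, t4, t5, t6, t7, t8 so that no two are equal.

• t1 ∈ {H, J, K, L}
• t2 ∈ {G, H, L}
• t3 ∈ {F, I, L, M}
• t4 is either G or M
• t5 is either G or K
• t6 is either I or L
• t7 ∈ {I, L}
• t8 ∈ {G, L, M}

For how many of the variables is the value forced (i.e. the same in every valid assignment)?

4

Among the 8 variables, F fits only t3 (and all 8 values in {F, G, H, I, J, K, L, M} must be used), so t3 = F.
The 7 still-open variables draw from only 7 values {G, H, I, J, K, L, M}, so each is used; only t1 can be J, hence t1 = J.
The 6 still-open variables together cover exactly {G, H, I, K, L, M} — 6 values for 6 variables — and H appears only in t2's list, so t2 = H.
Among the 5 still-open variables, K fits only t5 (and all 5 values in {G, I, K, L, M} must be used), so t5 = K.
t6 and t7 between them cover only {I, L} — a naked pair. Remove those values from t8.
Determined: t1=J, t2=H, t3=F, t5=K. The other variables each still have more than one consistent value. That makes 4.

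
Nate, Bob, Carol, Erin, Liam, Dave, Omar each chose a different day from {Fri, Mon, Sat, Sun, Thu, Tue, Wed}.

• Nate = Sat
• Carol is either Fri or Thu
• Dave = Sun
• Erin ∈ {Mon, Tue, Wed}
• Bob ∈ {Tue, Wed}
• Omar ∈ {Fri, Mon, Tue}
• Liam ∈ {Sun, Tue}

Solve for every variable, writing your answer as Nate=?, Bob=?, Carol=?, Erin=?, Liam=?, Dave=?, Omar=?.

Nate has just one choice, so Nate = Sat.
Dave must be Sun (only option left). Eliminate Sun elsewhere: Liam.
Liam has just one choice, so Liam = Tue. Remove Tue from Bob, Erin, Omar.
Bob must be Wed (only option left). Remove Wed from Erin.
Erin has just one choice, so Erin = Mon. So Omar can't be Mon.
That leaves Omar = Fri. Strike Fri from Carol.
Carol has just one choice, so Carol = Thu.

Nate=Sat, Bob=Wed, Carol=Thu, Erin=Mon, Liam=Tue, Dave=Sun, Omar=Fri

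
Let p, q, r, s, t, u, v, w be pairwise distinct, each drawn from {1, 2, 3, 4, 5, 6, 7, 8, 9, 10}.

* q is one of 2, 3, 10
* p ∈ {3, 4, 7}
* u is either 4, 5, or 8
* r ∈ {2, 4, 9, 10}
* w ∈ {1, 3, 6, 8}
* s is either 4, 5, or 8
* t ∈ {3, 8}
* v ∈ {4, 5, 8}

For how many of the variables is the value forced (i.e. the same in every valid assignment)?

s, u, v between them cover only {4, 5, 8} — a naked triple. Remove those values from p, r, t, w.
t must be 3 (only option left). Remove 3 from p, q, w.
p's domain is down to {7}, so p = 7.
Determined: p=7, t=3. The other variables each still have more than one consistent value. That makes 2.

2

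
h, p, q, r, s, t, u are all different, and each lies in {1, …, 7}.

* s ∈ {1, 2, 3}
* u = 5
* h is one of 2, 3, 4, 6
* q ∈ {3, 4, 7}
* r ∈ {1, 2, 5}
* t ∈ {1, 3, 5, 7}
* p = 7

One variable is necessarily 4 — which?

p's domain is down to {7}, so p = 7. So q, t can't be 7.
u must be 5 (only option left). So r, t can't be 5.
The 5 still-open variables together cover exactly {1, 2, 3, 4, 6} — 5 values for 5 variables — and 6 appears only in h's list, so h = 6.
The 4 still-open variables draw from only 4 values {1, 2, 3, 4}, so each is used; only q can be 4, hence q = 4.

q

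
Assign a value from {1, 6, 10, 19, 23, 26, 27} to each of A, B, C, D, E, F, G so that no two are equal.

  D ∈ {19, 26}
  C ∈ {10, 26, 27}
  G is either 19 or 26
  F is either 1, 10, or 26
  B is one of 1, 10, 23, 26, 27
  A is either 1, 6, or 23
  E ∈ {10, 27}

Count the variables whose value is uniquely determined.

The 7 variables together cover exactly {1, 6, 10, 19, 23, 26, 27} — 7 values for 7 variables — and 6 appears only in A's list, so A = 6.
Among the 6 still-open variables, 23 fits only B (and all 6 values in {1, 10, 19, 23, 26, 27} must be used), so B = 23.
Among the 5 still-open variables, 1 fits only F (and all 5 values in {1, 10, 19, 26, 27} must be used), so F = 1.
The 2 variables D and G are confined to {19, 26}, which locks those values in; drop them from C.
Determined: A=6, B=23, F=1. The other variables each still have more than one consistent value. That makes 3.

3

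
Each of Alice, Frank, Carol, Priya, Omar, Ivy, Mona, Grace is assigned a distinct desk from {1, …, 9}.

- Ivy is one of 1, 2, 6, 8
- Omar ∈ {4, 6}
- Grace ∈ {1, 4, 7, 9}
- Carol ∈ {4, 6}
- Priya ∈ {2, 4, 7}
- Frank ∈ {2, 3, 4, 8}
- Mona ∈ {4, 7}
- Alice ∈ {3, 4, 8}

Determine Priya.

Among the 8 variables, 9 fits only Grace (and all 8 values in {1, 2, 3, 4, 6, 7, 8, 9} must be used), so Grace = 9.
The 7 still-open variables together cover exactly {1, 2, 3, 4, 6, 7, 8} — 7 values for 7 variables — and 1 appears only in Ivy's list, so Ivy = 1.
Carol and Omar share exactly the 2 values {4, 6}; by pigeonhole those values go to them, so strike 4, 6 from Alice, Frank, Priya, Mona.
Mona must be 7 (only option left). Strike 7 from Priya.
So Priya = 2.

2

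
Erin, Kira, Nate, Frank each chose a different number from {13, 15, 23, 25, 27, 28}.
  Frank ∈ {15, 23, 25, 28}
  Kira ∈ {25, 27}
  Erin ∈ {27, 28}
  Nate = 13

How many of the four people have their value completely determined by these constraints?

1

Nate must be 13 (only option left).
Determined: Nate=13. The other people each still have more than one consistent value. That makes 1.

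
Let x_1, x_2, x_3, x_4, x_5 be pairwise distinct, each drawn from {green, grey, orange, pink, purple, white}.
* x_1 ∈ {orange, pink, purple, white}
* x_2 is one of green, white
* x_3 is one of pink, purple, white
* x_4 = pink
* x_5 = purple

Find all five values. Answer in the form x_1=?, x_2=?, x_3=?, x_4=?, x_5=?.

x_1=orange, x_2=green, x_3=white, x_4=pink, x_5=purple

x_4 has just one choice, so x_4 = pink. So x_1, x_3 can't be pink.
That leaves x_5 = purple. So x_1, x_3 can't be purple.
That leaves x_3 = white. Remove white from x_1, x_2.
That leaves x_1 = orange.
x_2 must be green (only option left).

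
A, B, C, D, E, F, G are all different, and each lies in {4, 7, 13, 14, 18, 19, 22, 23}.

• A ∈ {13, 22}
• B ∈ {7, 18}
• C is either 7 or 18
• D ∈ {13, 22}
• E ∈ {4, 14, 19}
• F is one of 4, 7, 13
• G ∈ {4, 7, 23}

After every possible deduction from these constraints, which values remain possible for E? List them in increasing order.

A and D between them cover only {13, 22} — a naked pair. Remove those values from F.
B and C between them cover only {7, 18} — a naked pair. Remove those values from F, G.
F has just one choice, so F = 4. Strike 4 from E, G.
G must be 23 (only option left).
No further eliminations apply; E can still be any of 14, 19.

14, 19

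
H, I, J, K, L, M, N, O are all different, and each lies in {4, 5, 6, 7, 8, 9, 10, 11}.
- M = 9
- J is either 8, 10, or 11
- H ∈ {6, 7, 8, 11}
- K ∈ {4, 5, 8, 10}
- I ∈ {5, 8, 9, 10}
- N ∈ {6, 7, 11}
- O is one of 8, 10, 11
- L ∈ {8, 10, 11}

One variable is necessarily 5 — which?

I

M's domain is down to {9}, so M = 9. Eliminate 9 elsewhere: I.
The 7 still-open variables draw from only 7 values {4, 5, 6, 7, 8, 10, 11}, so each is used; only K can be 4, hence K = 4.
The 6 still-open variables draw from only 6 values {5, 6, 7, 8, 10, 11}, so each is used; only I can be 5, hence I = 5.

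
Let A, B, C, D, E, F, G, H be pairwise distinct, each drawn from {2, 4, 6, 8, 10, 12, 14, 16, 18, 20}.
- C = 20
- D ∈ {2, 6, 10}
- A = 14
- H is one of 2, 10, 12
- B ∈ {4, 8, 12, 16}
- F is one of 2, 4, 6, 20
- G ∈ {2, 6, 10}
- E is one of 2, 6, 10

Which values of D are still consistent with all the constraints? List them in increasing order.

2, 6, 10

A's domain is down to {14}, so A = 14.
C's domain is down to {20}, so C = 20. So F can't be 20.
The 3 variables D, E, G are confined to {2, 6, 10}, which locks those values in; drop them from F, H.
F has just one choice, so F = 4. So B can't be 4.
H must be 12 (only option left). Eliminate 12 elsewhere: B.
No further eliminations apply; D can still be any of 2, 6, 10.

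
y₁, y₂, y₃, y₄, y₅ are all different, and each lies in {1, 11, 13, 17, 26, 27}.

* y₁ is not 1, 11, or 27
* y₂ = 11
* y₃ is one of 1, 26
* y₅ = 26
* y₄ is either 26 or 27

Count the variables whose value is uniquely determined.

y₂ must be 11 (only option left).
y₅ has just one choice, so y₅ = 26. Eliminate 26 elsewhere: y₁, y₃, y₄.
That leaves y₃ = 1.
That leaves y₄ = 27.
Determined: y₂=11, y₃=1, y₄=27, y₅=26. The other variables each still have more than one consistent value. That makes 4.

4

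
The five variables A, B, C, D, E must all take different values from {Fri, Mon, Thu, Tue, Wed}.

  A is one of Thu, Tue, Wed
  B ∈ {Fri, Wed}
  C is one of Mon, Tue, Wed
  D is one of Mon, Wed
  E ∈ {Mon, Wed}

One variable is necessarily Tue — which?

The 5 variables together cover exactly {Fri, Mon, Thu, Tue, Wed} — 5 values for 5 variables — and Fri appears only in B's list, so B = Fri.
The 4 still-open variables draw from only 4 values {Mon, Thu, Tue, Wed}, so each is used; only A can be Thu, hence A = Thu.
The 3 still-open variables together cover exactly {Mon, Tue, Wed} — 3 values for 3 variables — and Tue appears only in C's list, so C = Tue.

C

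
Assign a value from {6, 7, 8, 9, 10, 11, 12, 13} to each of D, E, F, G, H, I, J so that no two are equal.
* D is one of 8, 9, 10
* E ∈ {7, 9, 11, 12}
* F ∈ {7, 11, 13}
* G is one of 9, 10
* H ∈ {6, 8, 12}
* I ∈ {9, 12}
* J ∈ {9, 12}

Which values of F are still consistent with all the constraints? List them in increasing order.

I and J between them cover only {9, 12} — a naked pair. Remove those values from D, E, G, H.
G's domain is down to {10}, so G = 10. So D can't be 10.
That leaves D = 8. So H can't be 8.
H must be 6 (only option left).
No further eliminations apply; F can still be any of 7, 11, 13.

7, 11, 13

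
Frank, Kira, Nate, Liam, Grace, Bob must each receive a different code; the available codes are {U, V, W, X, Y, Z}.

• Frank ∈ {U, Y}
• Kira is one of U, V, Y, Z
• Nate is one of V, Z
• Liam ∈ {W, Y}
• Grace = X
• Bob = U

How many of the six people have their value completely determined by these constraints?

Grace's domain is down to {X}, so Grace = X.
Bob must be U (only option left). So Frank, Kira can't be U.
Frank has just one choice, so Frank = Y. Remove Y from Kira, Liam.
Liam has just one choice, so Liam = W.
Determined: Frank=Y, Liam=W, Grace=X, Bob=U. The other people each still have more than one consistent value. That makes 4.

4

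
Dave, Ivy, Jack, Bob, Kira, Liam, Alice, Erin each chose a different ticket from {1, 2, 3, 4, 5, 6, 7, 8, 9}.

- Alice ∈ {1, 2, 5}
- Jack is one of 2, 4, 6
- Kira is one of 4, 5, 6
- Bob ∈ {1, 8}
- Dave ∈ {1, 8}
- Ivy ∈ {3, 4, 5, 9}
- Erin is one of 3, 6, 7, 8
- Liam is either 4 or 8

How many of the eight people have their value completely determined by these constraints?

1

The 2 variables Dave and Bob are confined to {1, 8}, which locks those values in; drop them from Liam, Alice, Erin.
That leaves Liam = 4. Strike 4 from Ivy, Jack, Kira.
Jack, Kira, Alice share exactly the 3 values {2, 5, 6}; by pigeonhole those values go to them, so strike 2, 5, 6 from Ivy, Erin.
Determined: Liam=4. The other people each still have more than one consistent value. That makes 1.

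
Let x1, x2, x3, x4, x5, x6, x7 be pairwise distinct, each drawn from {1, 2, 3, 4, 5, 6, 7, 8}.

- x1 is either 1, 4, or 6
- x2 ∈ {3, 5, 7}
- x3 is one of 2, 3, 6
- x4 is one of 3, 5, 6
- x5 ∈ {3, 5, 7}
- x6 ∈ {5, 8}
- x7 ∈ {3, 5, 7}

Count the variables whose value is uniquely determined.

3

x2, x5, x7 between them cover only {3, 5, 7} — a naked triple. Remove those values from x3, x4, x6.
x4 must be 6 (only option left). So x1, x3 can't be 6.
x6's domain is down to {8}, so x6 = 8.
x3's domain is down to {2}, so x3 = 2.
Determined: x3=2, x4=6, x6=8. The other variables each still have more than one consistent value. That makes 3.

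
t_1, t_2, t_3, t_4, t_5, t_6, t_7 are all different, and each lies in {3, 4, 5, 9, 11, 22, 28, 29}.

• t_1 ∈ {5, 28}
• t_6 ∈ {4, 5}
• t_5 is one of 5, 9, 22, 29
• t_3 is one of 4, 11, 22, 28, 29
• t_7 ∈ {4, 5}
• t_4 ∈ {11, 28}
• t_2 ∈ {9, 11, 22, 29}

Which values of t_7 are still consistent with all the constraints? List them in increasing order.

4, 5

t_6 and t_7 share exactly the 2 values {4, 5}; by pigeonhole those values go to them, so strike 4, 5 from t_1, t_3, t_5.
That leaves t_1 = 28. Remove 28 from t_3, t_4.
t_4's domain is down to {11}, so t_4 = 11. Strike 11 from t_2, t_3.
No further eliminations apply; t_7 can still be any of 4, 5.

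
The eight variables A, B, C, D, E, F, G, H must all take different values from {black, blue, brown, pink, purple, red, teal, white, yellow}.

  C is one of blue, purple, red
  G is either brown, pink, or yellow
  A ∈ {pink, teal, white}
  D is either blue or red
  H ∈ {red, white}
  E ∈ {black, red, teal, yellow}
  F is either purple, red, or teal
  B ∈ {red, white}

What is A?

B and H share exactly the 2 values {red, white}; by pigeonhole those values go to them, so strike red, white from A, C, D, E, F.
D must be blue (only option left). Strike blue from C.
C's domain is down to {purple}, so C = purple. Eliminate purple elsewhere: F.
F's domain is down to {teal}, so F = teal. So A, E can't be teal.
So A = pink.

pink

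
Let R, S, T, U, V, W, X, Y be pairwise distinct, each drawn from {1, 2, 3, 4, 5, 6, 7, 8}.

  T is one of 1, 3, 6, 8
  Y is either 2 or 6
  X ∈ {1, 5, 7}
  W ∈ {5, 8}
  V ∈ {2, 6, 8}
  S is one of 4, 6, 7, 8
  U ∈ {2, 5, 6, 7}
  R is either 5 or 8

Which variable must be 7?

Among the 8 variables, 3 fits only T (and all 8 values in {1, 2, 3, 4, 5, 6, 7, 8} must be used), so T = 3.
Among the 7 still-open variables, 1 fits only X (and all 7 values in {1, 2, 4, 5, 6, 7, 8} must be used), so X = 1.
The 6 still-open variables draw from only 6 values {2, 4, 5, 6, 7, 8}, so each is used; only S can be 4, hence S = 4.
Among the 5 still-open variables, 7 fits only U (and all 5 values in {2, 5, 6, 7, 8} must be used), so U = 7.

U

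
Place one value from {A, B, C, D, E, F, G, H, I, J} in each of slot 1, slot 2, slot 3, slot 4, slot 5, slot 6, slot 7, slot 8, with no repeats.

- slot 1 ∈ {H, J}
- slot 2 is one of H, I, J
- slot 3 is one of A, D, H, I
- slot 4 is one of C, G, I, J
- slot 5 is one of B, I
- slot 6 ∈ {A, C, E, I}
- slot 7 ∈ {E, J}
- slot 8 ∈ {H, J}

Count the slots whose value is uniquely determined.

3

slot 1 and slot 8 share exactly the 2 values {H, J}; by pigeonhole those values go to them, so strike H, J from slot 2, slot 3, slot 4, slot 7.
slot 2 must be I (only option left). Strike I from slot 3, slot 4, slot 5, slot 6.
slot 5's domain is down to {B}, so slot 5 = B.
slot 7 must be E (only option left). Remove E from slot 6.
Determined: slot 2=I, slot 5=B, slot 7=E. The other slots each still have more than one consistent value. That makes 3.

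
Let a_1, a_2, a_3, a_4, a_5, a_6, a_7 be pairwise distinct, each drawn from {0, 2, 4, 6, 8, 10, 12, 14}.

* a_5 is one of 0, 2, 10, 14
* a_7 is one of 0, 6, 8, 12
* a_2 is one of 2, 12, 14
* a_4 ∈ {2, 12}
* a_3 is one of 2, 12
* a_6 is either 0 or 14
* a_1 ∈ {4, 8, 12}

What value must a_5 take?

10

a_3 and a_4 share exactly the 2 values {2, 12}; by pigeonhole those values go to them, so strike 2, 12 from a_1, a_2, a_5, a_7.
That leaves a_2 = 14. Remove 14 from a_5, a_6.
That leaves a_6 = 0. Eliminate 0 elsewhere: a_5, a_7.
So a_5 = 10.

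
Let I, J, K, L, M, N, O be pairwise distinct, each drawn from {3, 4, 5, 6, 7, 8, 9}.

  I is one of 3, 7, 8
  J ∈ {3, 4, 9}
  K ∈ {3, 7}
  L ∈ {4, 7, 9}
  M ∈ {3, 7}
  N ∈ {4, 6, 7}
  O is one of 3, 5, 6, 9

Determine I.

The 7 variables together cover exactly {3, 4, 5, 6, 7, 8, 9} — 7 values for 7 variables — and 5 appears only in O's list, so O = 5.
The 6 still-open variables draw from only 6 values {3, 4, 6, 7, 8, 9}, so each is used; only N can be 6, hence N = 6.
The 5 still-open variables draw from only 5 values {3, 4, 7, 8, 9}, so each is used; only I can be 8, hence I = 8.

8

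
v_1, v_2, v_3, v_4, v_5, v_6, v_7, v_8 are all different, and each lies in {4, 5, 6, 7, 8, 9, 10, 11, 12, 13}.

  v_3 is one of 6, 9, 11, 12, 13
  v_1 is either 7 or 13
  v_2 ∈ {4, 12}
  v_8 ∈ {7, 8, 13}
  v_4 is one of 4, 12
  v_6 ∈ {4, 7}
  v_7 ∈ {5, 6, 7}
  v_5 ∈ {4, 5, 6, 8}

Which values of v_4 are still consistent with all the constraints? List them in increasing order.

4, 12

The 2 variables v_2 and v_4 are confined to {4, 12}, which locks those values in; drop them from v_3, v_5, v_6.
v_6 must be 7 (only option left). Eliminate 7 elsewhere: v_1, v_7, v_8.
v_1 must be 13 (only option left). Eliminate 13 elsewhere: v_3, v_8.
v_8's domain is down to {8}, so v_8 = 8. Strike 8 from v_5.
The 2 variables v_5 and v_7 are confined to {5, 6}, which locks those values in; drop them from v_3.
No further eliminations apply; v_4 can still be any of 4, 12.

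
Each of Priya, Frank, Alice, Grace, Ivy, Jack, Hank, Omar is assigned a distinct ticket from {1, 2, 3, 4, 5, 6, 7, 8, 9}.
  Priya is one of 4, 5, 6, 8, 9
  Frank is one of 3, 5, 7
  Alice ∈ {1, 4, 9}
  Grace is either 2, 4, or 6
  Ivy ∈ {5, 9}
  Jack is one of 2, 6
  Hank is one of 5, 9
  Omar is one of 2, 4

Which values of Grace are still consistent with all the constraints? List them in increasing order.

The 2 variables Ivy and Hank are confined to {5, 9}, which locks those values in; drop them from Priya, Frank, Alice.
Grace, Jack, Omar share exactly the 3 values {2, 4, 6}; by pigeonhole those values go to them, so strike 2, 4, 6 from Priya, Alice.
That leaves Priya = 8.
That leaves Alice = 1.
No further eliminations apply; Grace can still be any of 2, 4, 6.

2, 4, 6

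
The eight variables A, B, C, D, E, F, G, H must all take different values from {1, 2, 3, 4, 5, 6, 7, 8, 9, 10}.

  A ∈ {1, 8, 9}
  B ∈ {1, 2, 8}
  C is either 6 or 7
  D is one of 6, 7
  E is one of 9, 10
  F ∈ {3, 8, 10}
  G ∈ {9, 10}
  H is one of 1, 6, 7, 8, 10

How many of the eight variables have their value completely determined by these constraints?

The 8 variables draw from only 8 values {1, 2, 3, 6, 7, 8, 9, 10}, so each is used; only B can be 2, hence B = 2.
The 7 still-open variables draw from only 7 values {1, 3, 6, 7, 8, 9, 10}, so each is used; only F can be 3, hence F = 3.
The 2 variables C and D are confined to {6, 7}, which locks those values in; drop them from H.
The 2 variables E and G are confined to {9, 10}, which locks those values in; drop them from A, H.
Determined: B=2, F=3. The other variables each still have more than one consistent value. That makes 2.

2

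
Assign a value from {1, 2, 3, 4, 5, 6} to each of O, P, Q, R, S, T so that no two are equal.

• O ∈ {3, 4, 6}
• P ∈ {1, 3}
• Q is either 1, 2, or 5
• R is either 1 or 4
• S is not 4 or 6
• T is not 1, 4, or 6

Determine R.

4

The 6 variables draw from only 6 values {1, 2, 3, 4, 5, 6}, so each is used; only O can be 6, hence O = 6.
Among the 5 still-open variables, 4 fits only R (and all 5 values in {1, 2, 3, 4, 5} must be used), so R = 4.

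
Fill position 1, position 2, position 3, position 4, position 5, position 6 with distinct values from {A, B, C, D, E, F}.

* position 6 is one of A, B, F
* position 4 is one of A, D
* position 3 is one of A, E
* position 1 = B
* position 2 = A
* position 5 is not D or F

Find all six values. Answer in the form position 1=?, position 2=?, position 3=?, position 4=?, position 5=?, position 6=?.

position 1=B, position 2=A, position 3=E, position 4=D, position 5=C, position 6=F

position 1 has just one choice, so position 1 = B. Strike B from position 5, position 6.
position 2 has just one choice, so position 2 = A. Remove A from position 3, position 4, position 5, position 6.
position 3 must be E (only option left). Strike E from position 5.
position 4 must be D (only option left).
position 5 must be C (only option left).
position 6 has just one choice, so position 6 = F.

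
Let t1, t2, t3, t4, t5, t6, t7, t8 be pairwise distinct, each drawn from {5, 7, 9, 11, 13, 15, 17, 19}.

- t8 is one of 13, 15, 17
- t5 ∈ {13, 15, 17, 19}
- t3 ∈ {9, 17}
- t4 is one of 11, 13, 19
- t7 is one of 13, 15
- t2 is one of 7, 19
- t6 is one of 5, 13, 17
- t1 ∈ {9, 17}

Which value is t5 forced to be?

The 8 variables draw from only 8 values {5, 7, 9, 11, 13, 15, 17, 19}, so each is used; only t6 can be 5, hence t6 = 5.
The 7 still-open variables draw from only 7 values {7, 9, 11, 13, 15, 17, 19}, so each is used; only t2 can be 7, hence t2 = 7.
The 6 still-open variables together cover exactly {9, 11, 13, 15, 17, 19} — 6 values for 6 variables — and 11 appears only in t4's list, so t4 = 11.
The 5 still-open variables draw from only 5 values {9, 13, 15, 17, 19}, so each is used; only t5 can be 19, hence t5 = 19.

19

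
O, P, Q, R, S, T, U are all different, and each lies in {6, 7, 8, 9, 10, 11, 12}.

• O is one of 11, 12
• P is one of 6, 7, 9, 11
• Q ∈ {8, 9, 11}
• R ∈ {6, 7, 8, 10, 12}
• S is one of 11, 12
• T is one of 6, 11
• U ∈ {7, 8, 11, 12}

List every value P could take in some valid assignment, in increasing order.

The 7 variables draw from only 7 values {6, 7, 8, 9, 10, 11, 12}, so each is used; only R can be 10, hence R = 10.
O and S share exactly the 2 values {11, 12}; by pigeonhole those values go to them, so strike 11, 12 from P, Q, T, U.
T's domain is down to {6}, so T = 6. Remove 6 from P.
No further eliminations apply; P can still be any of 7, 9.

7, 9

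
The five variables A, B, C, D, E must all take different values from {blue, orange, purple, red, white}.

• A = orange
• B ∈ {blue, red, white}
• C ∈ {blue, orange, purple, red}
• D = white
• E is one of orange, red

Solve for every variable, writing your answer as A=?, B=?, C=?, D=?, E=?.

A=orange, B=blue, C=purple, D=white, E=red

A must be orange (only option left). Eliminate orange elsewhere: C, E.
D has just one choice, so D = white. Remove white from B.
E has just one choice, so E = red. Strike red from B, C.
B has just one choice, so B = blue. Remove blue from C.
C's domain is down to {purple}, so C = purple.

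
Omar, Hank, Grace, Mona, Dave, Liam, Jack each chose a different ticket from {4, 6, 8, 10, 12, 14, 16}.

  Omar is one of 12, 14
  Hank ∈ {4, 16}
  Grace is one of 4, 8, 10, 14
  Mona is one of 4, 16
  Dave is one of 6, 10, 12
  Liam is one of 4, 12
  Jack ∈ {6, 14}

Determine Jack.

The 7 variables draw from only 7 values {4, 6, 8, 10, 12, 14, 16}, so each is used; only Grace can be 8, hence Grace = 8.
The 6 still-open variables draw from only 6 values {4, 6, 10, 12, 14, 16}, so each is used; only Dave can be 10, hence Dave = 10.
The 5 still-open variables draw from only 5 values {4, 6, 12, 14, 16}, so each is used; only Jack can be 6, hence Jack = 6.

6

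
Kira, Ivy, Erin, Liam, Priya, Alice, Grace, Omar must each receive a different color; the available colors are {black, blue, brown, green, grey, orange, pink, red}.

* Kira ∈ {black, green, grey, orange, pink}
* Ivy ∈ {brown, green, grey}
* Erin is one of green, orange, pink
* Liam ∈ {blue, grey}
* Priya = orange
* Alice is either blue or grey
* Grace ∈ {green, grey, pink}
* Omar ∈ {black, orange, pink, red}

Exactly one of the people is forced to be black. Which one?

Kira

Priya's domain is down to {orange}, so Priya = orange. Remove orange from Kira, Erin, Omar.
The 7 still-open variables draw from only 7 values {black, blue, brown, green, grey, pink, red}, so each is used; only Ivy can be brown, hence Ivy = brown.
The 6 still-open variables draw from only 6 values {black, blue, green, grey, pink, red}, so each is used; only Omar can be red, hence Omar = red.
The 5 still-open variables together cover exactly {black, blue, green, grey, pink} — 5 values for 5 variables — and black appears only in Kira's list, so Kira = black.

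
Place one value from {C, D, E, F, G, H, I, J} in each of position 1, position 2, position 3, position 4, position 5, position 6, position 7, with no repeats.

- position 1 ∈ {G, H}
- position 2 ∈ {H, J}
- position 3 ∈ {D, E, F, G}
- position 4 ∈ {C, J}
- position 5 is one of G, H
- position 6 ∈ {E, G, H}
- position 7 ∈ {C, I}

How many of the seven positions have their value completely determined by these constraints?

The 2 variables position 1 and position 5 are confined to {G, H}, which locks those values in; drop them from position 2, position 3, position 6.
position 2's domain is down to {J}, so position 2 = J. Strike J from position 4.
That leaves position 4 = C. Strike C from position 7.
position 6's domain is down to {E}, so position 6 = E. Remove E from position 3.
position 7 must be I (only option left).
Determined: position 2=J, position 4=C, position 6=E, position 7=I. The other positions each still have more than one consistent value. That makes 4.

4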